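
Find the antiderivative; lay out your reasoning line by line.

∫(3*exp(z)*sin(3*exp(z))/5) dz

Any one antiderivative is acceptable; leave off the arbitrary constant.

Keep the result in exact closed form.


Step 1. Substitute u = exp(z), turning ∫(3*exp(z)*sin(3*exp(z))/5) dz into ∫(3*sin(3*u)/5) du: now ∫(3*sin(3*u)/5) du.
Step 2. Evaluate the standard form: now -cos(3*u)/5.
Step 3. Substitute back u = exp(z): now -cos(3*exp(z))/5.
Answer: -cos(3*exp(z))/5.


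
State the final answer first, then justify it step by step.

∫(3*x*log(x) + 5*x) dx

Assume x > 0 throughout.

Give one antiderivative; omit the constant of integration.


The answer is 3*x**2*log(x)/2 + 7*x**2/4.
Step 1. Rewrite: now ∫(5*x) dx + ∫(3*x*log(x)) dx.
Step 2. Integrate ∫(3*x*log(x)) dx by parts with u = log(x), dv = (3*x) dx, so v = 3*x**2/2 [assuming x > 0]: now 3*x**2*log(x)/2 + ∫(-3*x/2) dx + ∫(5*x) dx.
Step 3. Evaluate the standard form: now 3*x**2*log(x)/2 - 3*x**2/4 + ∫(5*x) dx.
Step 4. Evaluate the standard form: now 3*x**2*log(x)/2 + 7*x**2/4.
Answer: 3*x**2*log(x)/2 + 7*x**2/4.


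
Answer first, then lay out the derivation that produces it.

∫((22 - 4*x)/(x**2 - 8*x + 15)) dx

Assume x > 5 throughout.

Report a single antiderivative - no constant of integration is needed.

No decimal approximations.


The answer is log(x - 5) - 5*log(x - 3).
Step 1. Decompose ∫((22 - 4*x)/(x**2 - 8*x + 15)) dx by partial fractions, (22 - 4*x)/(x**2 - 8*x + 15) = -5/(x - 3) + 1/(x - 5): now ∫(1/(x - 5)) dx + ∫(-5/(x - 3)) dx.
Step 2. Evaluate the standard form [assuming x > 3]: now -5*log(x - 3) + ∫(1/(x - 5)) dx.
Step 3. Evaluate the standard form [assuming x > 5]: now log(x - 5) - 5*log(x - 3).
Answer: log(x - 5) - 5*log(x - 3).


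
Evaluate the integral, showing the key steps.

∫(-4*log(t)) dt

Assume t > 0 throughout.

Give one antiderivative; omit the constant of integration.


Step 1. Integrate ∫(-4*log(t)) dt by parts with u = log(t), dv = (-4) dt, so v = -4*t [assuming t > 0]: now -4*t*log(t) + ∫(4) dt.
Step 2. Evaluate the standard form: now -4*t*log(t) + 4*t.
Answer: -4*t*log(t) + 4*t.


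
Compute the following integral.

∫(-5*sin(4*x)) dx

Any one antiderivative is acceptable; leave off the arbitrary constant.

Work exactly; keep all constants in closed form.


Answer: 5*cos(4*x)/4.


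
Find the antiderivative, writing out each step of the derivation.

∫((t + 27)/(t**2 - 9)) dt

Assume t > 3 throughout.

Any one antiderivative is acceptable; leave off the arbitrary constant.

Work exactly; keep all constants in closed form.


Step 1. Decompose ∫((t + 27)/(t**2 - 9)) dt by partial fractions, (t + 27)/(t**2 - 9) = -4/(t + 3) + 5/(t - 3): now ∫(5/(t - 3)) dt + ∫(-4/(t + 3)) dt.
Step 2. Evaluate the standard form [assuming t > -3]: now -4*log(t + 3) + ∫(5/(t - 3)) dt.
Step 3. Evaluate the standard form [assuming t > 3]: now 5*log(t - 3) - 4*log(t + 3).
Answer: 5*log(t - 3) - 4*log(t + 3).


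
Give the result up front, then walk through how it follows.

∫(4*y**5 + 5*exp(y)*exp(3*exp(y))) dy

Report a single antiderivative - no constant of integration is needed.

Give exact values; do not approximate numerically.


The answer is 2*y**6/3 + 5*exp(3*exp(y))/3.
Step 1. Rewrite: now ∫(4*y**5) dy + ∫(5*exp(y)*exp(3*exp(y))) dy.
Step 2. Evaluate the standard form: now 2*y**6/3 + ∫(5*exp(y)*exp(3*exp(y))) dy.
Step 3. Substitute u = exp(y), turning ∫(5*exp(y)*exp(3*exp(y))) dy into ∫(5*exp(3*u)) du: now 2*y**6/3 + ∫(5*exp(3*u)) du.
Step 4. Evaluate the standard form: now 2*y**6/3 + 5*exp(3*u)/3.
Step 5. Substitute back u = exp(y): now 2*y**6/3 + 5*exp(3*exp(y))/3.
Answer: 2*y**6/3 + 5*exp(3*exp(y))/3.


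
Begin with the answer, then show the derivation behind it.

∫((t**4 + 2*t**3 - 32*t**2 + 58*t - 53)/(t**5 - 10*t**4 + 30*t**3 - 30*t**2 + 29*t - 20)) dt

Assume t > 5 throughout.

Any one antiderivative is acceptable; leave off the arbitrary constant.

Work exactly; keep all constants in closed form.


The answer is 3*log(t - 5) - log(t - 4) - log(t - 1) + 2*atan(t).
Step 1. Decompose ∫((t**4 + 2*t**3 - 32*t**2 + 58*t - 53)/(t**5 - 10*t**4 + 30*t**3 - 30*t**2 + 29*t - 20)) dt by partial fractions, (t**4 + 2*t**3 - 32*t**2 + 58*t - 53)/(t**5 - 10*t**4 + 30*t**3 - 30*t**2 + 29*t - 20) = 2/(t**2 + 1) - 1/(t - 1) - 1/(t - 4) + 3/(t - 5): now ∫(3/(t - 5)) dt + ∫(-1/(t - 4)) dt + ∫(-1/(t - 1)) dt + ∫(2/(t**2 + 1)) dt.
Step 2. Evaluate the standard form [assuming t > 4]: now -log(t - 4) + ∫(3/(t - 5)) dt + ∫(-1/(t - 1)) dt + ∫(2/(t**2 + 1)) dt.
Step 3. Evaluate the standard form [assuming t > 5]: now 3*log(t - 5) - log(t - 4) + ∫(-1/(t - 1)) dt + ∫(2/(t**2 + 1)) dt.
Step 4. Evaluate the standard form [assuming t > 1]: now 3*log(t - 5) - log(t - 4) - log(t - 1) + ∫(2/(t**2 + 1)) dt.
Step 5. Evaluate the standard form: now 3*log(t - 5) - log(t - 4) - log(t - 1) + 2*atan(t).
Answer: 3*log(t - 5) - log(t - 4) - log(t - 1) + 2*atan(t).


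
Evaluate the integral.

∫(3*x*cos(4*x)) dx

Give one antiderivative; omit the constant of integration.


Answer: 3*x*sin(4*x)/4 + 3*cos(4*x)/16.


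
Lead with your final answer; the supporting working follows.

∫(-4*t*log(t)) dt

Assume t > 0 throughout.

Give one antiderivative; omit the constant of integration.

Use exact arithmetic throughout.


The answer is -2*t**2*log(t) + t**2.
Step 1. Integrate ∫(-4*t*log(t)) dt by parts with u = log(t), dv = (-4*t) dt, so v = -2*t**2 [assuming t > 0]: now -2*t**2*log(t) + ∫(2*t) dt.
Step 2. Evaluate the standard form: now -2*t**2*log(t) + t**2.
Answer: -2*t**2*log(t) + t**2.


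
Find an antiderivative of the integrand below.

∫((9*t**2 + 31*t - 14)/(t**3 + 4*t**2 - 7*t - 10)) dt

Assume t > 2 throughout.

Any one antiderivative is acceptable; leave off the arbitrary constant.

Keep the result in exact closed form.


Answer: 4*log(t - 2) + 3*log(t + 1) + 2*log(t + 5).


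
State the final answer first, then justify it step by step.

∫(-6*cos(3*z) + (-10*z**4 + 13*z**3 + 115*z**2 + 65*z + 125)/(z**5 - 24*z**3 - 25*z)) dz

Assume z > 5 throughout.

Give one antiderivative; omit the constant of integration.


The answer is -5*log(z) - log(z - 5) - 4*log(z + 5) - 2*sin(3*z) - 2*atan(z).
Step 1. Rewrite: now ∫((-10*z**4 + 13*z**3 + 115*z**2 + 65*z + 125)/(z**5 - 24*z**3 - 25*z)) dz + ∫(-6*cos(3*z)) dz.
Step 2. Evaluate the standard form: now -2*sin(3*z) + ∫((-10*z**4 + 13*z**3 + 115*z**2 + 65*z + 125)/(z**5 - 24*z**3 - 25*z)) dz.
Step 3. Decompose ∫((-10*z**4 + 13*z**3 + 115*z**2 + 65*z + 125)/(z**5 - 24*z**3 - 25*z)) dz by partial fractions, (-10*z**4 + 13*z**3 + 115*z**2 + 65*z + 125)/(z**5 - 24*z**3 - 25*z) = -2/(z**2 + 1) - 4/(z + 5) - 1/(z - 5) - 5/z: now -2*sin(3*z) + ∫(-5/z) dz + ∫(-1/(z - 5)) dz + ∫(-4/(z + 5)) dz + ∫(-2/(z**2 + 1)) dz.
Step 4. Evaluate the standard form [assuming z > 0]: now -5*log(z) - 2*sin(3*z) + ∫(-1/(z - 5)) dz + ∫(-4/(z + 5)) dz + ∫(-2/(z**2 + 1)) dz.
Step 5. Evaluate the standard form [assuming z > 5]: now -5*log(z) - log(z - 5) - 2*sin(3*z) + ∫(-4/(z + 5)) dz + ∫(-2/(z**2 + 1)) dz.
Step 6. Evaluate the standard form [assuming z > -5]: now -5*log(z) - log(z - 5) - 4*log(z + 5) - 2*sin(3*z) + ∫(-2/(z**2 + 1)) dz.
Step 7. Evaluate the standard form: now -5*log(z) - log(z - 5) - 4*log(z + 5) - 2*sin(3*z) - 2*atan(z).
Answer: -5*log(z) - log(z - 5) - 4*log(z + 5) - 2*sin(3*z) - 2*atan(z).


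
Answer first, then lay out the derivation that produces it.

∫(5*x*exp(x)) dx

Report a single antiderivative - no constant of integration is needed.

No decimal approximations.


The answer is 5*x*exp(x) - 5*exp(x).
Step 1. Integrate ∫(5*x*exp(x)) dx by parts with u = x, dv = (5*exp(x)) dx, so v = 5*exp(x): now 5*x*exp(x) + ∫(-5*exp(x)) dx.
Step 2. Evaluate the standard form: now 5*x*exp(x) - 5*exp(x).
Answer: 5*x*exp(x) - 5*exp(x).


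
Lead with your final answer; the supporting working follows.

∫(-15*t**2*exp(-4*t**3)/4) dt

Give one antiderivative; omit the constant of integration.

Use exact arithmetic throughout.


The answer is 5*exp(-4*t**3)/16.
Step 1. Substitute u = t**3, turning ∫(-15*t**2*exp(-4*t**3)/4) dt into ∫(-5*exp(-4*u)/4) du: now ∫(-5*exp(-4*u)/4) du.
Step 2. Evaluate the standard form: now 5*exp(-4*u)/16.
Step 3. Substitute back u = t**3: now 5*exp(-4*t**3)/16.
Answer: 5*exp(-4*t**3)/16.


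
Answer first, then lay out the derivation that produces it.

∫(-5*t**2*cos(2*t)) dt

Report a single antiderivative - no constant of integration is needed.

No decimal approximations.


The answer is -5*t**2*sin(2*t)/2 - 5*t*cos(2*t)/2 + 5*sin(2*t)/4.
Step 1. Integrate ∫(-5*t**2*cos(2*t)) dt by parts with u = t**2, dv = (-5*cos(2*t)) dt, so v = -5*sin(2*t)/2: now -5*t**2*sin(2*t)/2 + ∫(5*t*sin(2*t)) dt.
Step 2. Integrate ∫(5*t*sin(2*t)) dt by parts with u = t, dv = (5*sin(2*t)) dt, so v = -5*cos(2*t)/2: now -5*t**2*sin(2*t)/2 - 5*t*cos(2*t)/2 + ∫(5*cos(2*t)/2) dt.
Step 3. Evaluate the standard form: now -5*t**2*sin(2*t)/2 - 5*t*cos(2*t)/2 + 5*sin(2*t)/4.
Answer: -5*t**2*sin(2*t)/2 - 5*t*cos(2*t)/2 + 5*sin(2*t)/4.


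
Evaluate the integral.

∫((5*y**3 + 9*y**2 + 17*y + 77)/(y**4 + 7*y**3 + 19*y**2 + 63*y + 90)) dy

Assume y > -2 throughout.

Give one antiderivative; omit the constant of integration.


Answer: log(y + 2) + 4*log(y + 5) - 4*atan(y/3)/3.


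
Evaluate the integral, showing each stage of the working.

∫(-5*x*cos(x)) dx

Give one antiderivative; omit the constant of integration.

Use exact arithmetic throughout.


Step 1. Integrate ∫(-5*x*cos(x)) dx by parts with u = x, dv = (-5*cos(x)) dx, so v = -5*sin(x): now -5*x*sin(x) + ∫(5*sin(x)) dx.
Step 2. Evaluate the standard form: now -5*x*sin(x) - 5*cos(x).
Answer: -5*x*sin(x) - 5*cos(x).


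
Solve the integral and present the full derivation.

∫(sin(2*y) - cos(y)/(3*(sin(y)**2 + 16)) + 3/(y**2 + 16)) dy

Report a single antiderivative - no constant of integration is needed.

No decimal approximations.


Step 1. Rewrite: now ∫(-cos(y)/(3*(sin(y)**2 + 16))) dy + ∫(3/(y**2 + 16)) dy + ∫(sin(2*y)) dy.
Step 2. Evaluate the standard form: now 3*atan(y/4)/4 + ∫(-cos(y)/(3*(sin(y)**2 + 16))) dy + ∫(sin(2*y)) dy.
Step 3. Evaluate the standard form: now -cos(2*y)/2 + 3*atan(y/4)/4 + ∫(-cos(y)/(3*(sin(y)**2 + 16))) dy.
Step 4. Substitute u = sin(y), turning ∫(-cos(y)/(3*(sin(y)**2 + 16))) dy into ∫(-1/(3*(u**2 + 16))) du: now -cos(2*y)/2 + 3*atan(y/4)/4 + ∫(-1/(3*(u**2 + 16))) du.
Step 5. Evaluate the standard form: now -cos(2*y)/2 - atan(u/4)/12 + 3*atan(y/4)/4.
Step 6. Substitute back u = sin(y): now -cos(2*y)/2 + 3*atan(y/4)/4 - atan(sin(y)/4)/12.
Answer: -cos(2*y)/2 + 3*atan(y/4)/4 - atan(sin(y)/4)/12.


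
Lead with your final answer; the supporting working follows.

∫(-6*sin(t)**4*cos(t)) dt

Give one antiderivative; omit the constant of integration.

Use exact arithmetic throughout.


The answer is -6*sin(t)**5/5.
Step 1. Substitute u = sin(t), turning ∫(-6*sin(t)**4*cos(t)) dt into ∫(-6*u**4) du: now ∫(-6*u**4) du.
Step 2. Evaluate the standard form: now -6*u**5/5.
Step 3. Substitute back u = sin(t): now -6*sin(t)**5/5.
Answer: -6*sin(t)**5/5.


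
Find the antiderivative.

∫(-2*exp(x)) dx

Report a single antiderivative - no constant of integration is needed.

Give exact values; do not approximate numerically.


Answer: -2*exp(x).


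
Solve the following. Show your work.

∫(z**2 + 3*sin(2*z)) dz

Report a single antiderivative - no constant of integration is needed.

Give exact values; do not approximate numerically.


Step 1. Rewrite: now ∫(z**2) dz + ∫(3*sin(2*z)) dz.
Step 2. Evaluate the standard form: now z**3/3 + ∫(3*sin(2*z)) dz.
Step 3. Evaluate the standard form: now z**3/3 - 3*cos(2*z)/2.
Answer: z**3/3 - 3*cos(2*z)/2.


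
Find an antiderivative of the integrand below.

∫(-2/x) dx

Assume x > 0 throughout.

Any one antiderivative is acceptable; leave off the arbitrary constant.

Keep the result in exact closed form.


Answer: -2*log(x).


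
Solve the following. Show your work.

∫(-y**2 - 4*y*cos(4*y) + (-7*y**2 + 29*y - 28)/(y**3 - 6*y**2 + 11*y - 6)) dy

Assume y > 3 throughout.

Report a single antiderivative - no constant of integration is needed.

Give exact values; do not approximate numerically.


Step 1. Rewrite: now ∫(-y**2) dy + ∫(-4*y*cos(4*y)) dy + ∫((-7*y**2 + 29*y - 28)/(y**3 - 6*y**2 + 11*y - 6)) dy.
Step 2. Decompose ∫((-7*y**2 + 29*y - 28)/(y**3 - 6*y**2 + 11*y - 6)) dy by partial fractions, (-7*y**2 + 29*y - 28)/(y**3 - 6*y**2 + 11*y - 6) = -3/(y - 1) - 2/(y - 2) - 2/(y - 3): now ∫(-y**2) dy + ∫(-4*y*cos(4*y)) dy + ∫(-2/(y - 3)) dy + ∫(-2/(y - 2)) dy + ∫(-3/(y - 1)) dy.
Step 3. Evaluate the standard form [assuming y > 1]: now -3*log(y - 1) + ∫(-y**2) dy + ∫(-4*y*cos(4*y)) dy + ∫(-2/(y - 3)) dy + ∫(-2/(y - 2)) dy.
Step 4. Evaluate the standard form [assuming y > 2]: now -2*log(y - 2) - 3*log(y - 1) + ∫(-y**2) dy + ∫(-4*y*cos(4*y)) dy + ∫(-2/(y - 3)) dy.
Step 5. Evaluate the standard form [assuming y > 3]: now -2*log(y - 3) - 2*log(y - 2) - 3*log(y - 1) + ∫(-y**2) dy + ∫(-4*y*cos(4*y)) dy.
Step 6. Evaluate the standard form: now -y**3/3 - 2*log(y - 3) - 2*log(y - 2) - 3*log(y - 1) + ∫(-4*y*cos(4*y)) dy.
Step 7. Integrate ∫(-4*y*cos(4*y)) dy by parts with u = y, dv = (-4*cos(4*y)) dy, so v = -sin(4*y): now -y**3/3 - y*sin(4*y) - 2*log(y - 3) - 2*log(y - 2) - 3*log(y - 1) + ∫(sin(4*y)) dy.
Step 8. Evaluate the standard form: now -y**3/3 - y*sin(4*y) - 2*log(y - 3) - 2*log(y - 2) - 3*log(y - 1) - cos(4*y)/4.
Answer: -y**3/3 - y*sin(4*y) - 2*log(y - 3) - 2*log(y - 2) - 3*log(y - 1) - cos(4*y)/4.


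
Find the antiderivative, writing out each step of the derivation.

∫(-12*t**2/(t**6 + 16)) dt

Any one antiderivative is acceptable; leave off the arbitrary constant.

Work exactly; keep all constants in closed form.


Step 1. Substitute u = t**3, turning ∫(-12*t**2/(t**6 + 16)) dt into ∫(-4/(u**2 + 16)) du: now ∫(-4/(u**2 + 16)) du.
Step 2. Evaluate the standard form: now -atan(u/4).
Step 3. Substitute back u = t**3: now -atan(t**3/4).
Answer: -atan(t**3/4).


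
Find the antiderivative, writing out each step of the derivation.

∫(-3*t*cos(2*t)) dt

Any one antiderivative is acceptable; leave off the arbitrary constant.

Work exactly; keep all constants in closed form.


Step 1. Integrate ∫(-3*t*cos(2*t)) dt by parts with u = t, dv = (-3*cos(2*t)) dt, so v = -3*sin(2*t)/2: now -3*t*sin(2*t)/2 + ∫(3*sin(2*t)/2) dt.
Step 2. Evaluate the standard form: now -3*t*sin(2*t)/2 - 3*cos(2*t)/4.
Answer: -3*t*sin(2*t)/2 - 3*cos(2*t)/4.


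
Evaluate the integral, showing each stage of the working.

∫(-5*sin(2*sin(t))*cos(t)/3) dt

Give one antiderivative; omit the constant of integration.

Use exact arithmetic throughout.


Step 1. Substitute u = sin(t), turning ∫(-5*sin(2*sin(t))*cos(t)/3) dt into ∫(-5*sin(2*u)/3) du: now ∫(-5*sin(2*u)/3) du.
Step 2. Evaluate the standard form: now 5*cos(2*u)/6.
Step 3. Substitute back u = sin(t): now 5*cos(2*sin(t))/6.
Answer: 5*cos(2*sin(t))/6.


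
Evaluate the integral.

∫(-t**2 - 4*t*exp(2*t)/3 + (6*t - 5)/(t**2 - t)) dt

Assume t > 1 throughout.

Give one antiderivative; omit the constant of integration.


Answer: -t**3/3 - 2*t*exp(2*t)/3 + exp(2*t)/3 + 5*log(t) + log(t - 1).


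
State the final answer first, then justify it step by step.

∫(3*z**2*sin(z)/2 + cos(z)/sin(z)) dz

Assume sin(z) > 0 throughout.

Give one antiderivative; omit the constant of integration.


The answer is -3*z**2*cos(z)/2 + 3*z*sin(z) + log(sin(z)) + 3*cos(z).
Step 1. Rewrite: now ∫(3*z**2*sin(z)/2) dz + ∫(cos(z)/sin(z)) dz.
Step 2. Integrate ∫(3*z**2*sin(z)/2) dz by parts with u = z**2, dv = (3*sin(z)/2) dz, so v = -3*cos(z)/2: now -3*z**2*cos(z)/2 + ∫(3*z*cos(z)) dz + ∫(cos(z)/sin(z)) dz.
Step 3. Integrate ∫(3*z*cos(z)) dz by parts with u = z, dv = (3*cos(z)) dz, so v = 3*sin(z): now -3*z**2*cos(z)/2 + 3*z*sin(z) + ∫(cos(z)/sin(z)) dz + ∫(-3*sin(z)) dz.
Step 4. Evaluate the standard form: now -3*z**2*cos(z)/2 + 3*z*sin(z) + 3*cos(z) + ∫(cos(z)/sin(z)) dz.
Step 5. Substitute u = sin(z), turning ∫(cos(z)/sin(z)) dz into ∫(1/u) du: now -3*z**2*cos(z)/2 + 3*z*sin(z) + 3*cos(z) + ∫(1/u) du.
Step 6. Evaluate the standard form [assuming u > 0]: now -3*z**2*cos(z)/2 + 3*z*sin(z) + log(u) + 3*cos(z).
Step 7. Substitute back u = sin(z): now -3*z**2*cos(z)/2 + 3*z*sin(z) + log(sin(z)) + 3*cos(z).
Answer: -3*z**2*cos(z)/2 + 3*z*sin(z) + log(sin(z)) + 3*cos(z).


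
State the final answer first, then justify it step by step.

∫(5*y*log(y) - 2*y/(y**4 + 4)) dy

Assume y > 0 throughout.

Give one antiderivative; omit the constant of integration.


The answer is 5*y**2*log(y)/2 - 5*y**2/4 - atan(y**2/2)/2.
Step 1. Rewrite: now ∫(-2*y/(y**4 + 4)) dy + ∫(5*y*log(y)) dy.
Step 2. Substitute u = y**2, turning ∫(-2*y/(y**4 + 4)) dy into ∫(-1/(u**2 + 4)) du: now ∫(5*y*log(y)) dy + ∫(-1/(u**2 + 4)) du.
Step 3. Evaluate the standard form: now -atan(u/2)/2 + ∫(5*y*log(y)) dy.
Step 4. Substitute back u = y**2: now -atan(y**2/2)/2 + ∫(5*y*log(y)) dy.
Step 5. Integrate ∫(5*y*log(y)) dy by parts with u = log(y), dv = (5*y) dy, so v = 5*y**2/2 [assuming y > 0]: now 5*y**2*log(y)/2 - atan(y**2/2)/2 + ∫(-5*y/2) dy.
Step 6. Evaluate the standard form: now 5*y**2*log(y)/2 - 5*y**2/4 - atan(y**2/2)/2.
Answer: 5*y**2*log(y)/2 - 5*y**2/4 - atan(y**2/2)/2.


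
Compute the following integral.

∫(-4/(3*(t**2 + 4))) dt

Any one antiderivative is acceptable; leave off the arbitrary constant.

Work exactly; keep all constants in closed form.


Answer: -2*atan(t/2)/3.


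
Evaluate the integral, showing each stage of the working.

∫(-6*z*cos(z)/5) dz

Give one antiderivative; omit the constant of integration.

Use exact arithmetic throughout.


Step 1. Integrate ∫(-6*z*cos(z)/5) dz by parts with u = z, dv = (-6*cos(z)/5) dz, so v = -6*sin(z)/5: now -6*z*sin(z)/5 + ∫(6*sin(z)/5) dz.
Step 2. Evaluate the standard form: now -6*z*sin(z)/5 - 6*cos(z)/5.
Answer: -6*z*sin(z)/5 - 6*cos(z)/5.


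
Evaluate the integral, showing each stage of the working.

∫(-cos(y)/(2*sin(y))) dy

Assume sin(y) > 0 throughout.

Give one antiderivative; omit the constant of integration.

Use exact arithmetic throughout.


Step 1. Substitute u = sin(y), turning ∫(-cos(y)/(2*sin(y))) dy into ∫(-1/(2*u)) du: now ∫(-1/(2*u)) du.
Step 2. Evaluate the standard form [assuming u > 0]: now -log(u)/2.
Step 3. Substitute back u = sin(y): now -log(sin(y))/2.
Answer: -log(sin(y))/2.


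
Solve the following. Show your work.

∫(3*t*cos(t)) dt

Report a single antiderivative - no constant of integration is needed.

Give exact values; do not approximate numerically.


Step 1. Integrate ∫(3*t*cos(t)) dt by parts with u = t, dv = (3*cos(t)) dt, so v = 3*sin(t): now 3*t*sin(t) + ∫(-3*sin(t)) dt.
Step 2. Evaluate the standard form: now 3*t*sin(t) + 3*cos(t).
Answer: 3*t*sin(t) + 3*cos(t).


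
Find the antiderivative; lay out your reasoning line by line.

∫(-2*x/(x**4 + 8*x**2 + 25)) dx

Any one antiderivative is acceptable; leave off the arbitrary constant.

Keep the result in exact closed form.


Step 1. Substitute u = x**2 + 4, turning ∫(-2*x/(x**4 + 8*x**2 + 25)) dx into ∫(-1/(u**2 + 9)) du: now ∫(-1/(u**2 + 9)) du.
Step 2. Evaluate the standard form: now -atan(u/3)/3.
Step 3. Substitute back u = x**2 + 4: now -atan(x**2/3 + 4/3)/3.
Answer: -atan(x**2/3 + 4/3)/3.


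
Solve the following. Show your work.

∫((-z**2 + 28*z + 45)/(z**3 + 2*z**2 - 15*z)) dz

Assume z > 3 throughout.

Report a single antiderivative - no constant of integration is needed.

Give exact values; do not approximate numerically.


Step 1. Decompose ∫((-z**2 + 28*z + 45)/(z**3 + 2*z**2 - 15*z)) dz by partial fractions, (-z**2 + 28*z + 45)/(z**3 + 2*z**2 - 15*z) = -3/(z + 5) + 5/(z - 3) - 3/z: now ∫(-3/z) dz + ∫(5/(z - 3)) dz + ∫(-3/(z + 5)) dz.
Step 2. Evaluate the standard form [assuming z > -5]: now -3*log(z + 5) + ∫(-3/z) dz + ∫(5/(z - 3)) dz.
Step 3. Evaluate the standard form [assuming z > 0]: now -3*log(z) - 3*log(z + 5) + ∫(5/(z - 3)) dz.
Step 4. Evaluate the standard form [assuming z > 3]: now -3*log(z) + 5*log(z - 3) - 3*log(z + 5).
Answer: -3*log(z) + 5*log(z - 3) - 3*log(z + 5).


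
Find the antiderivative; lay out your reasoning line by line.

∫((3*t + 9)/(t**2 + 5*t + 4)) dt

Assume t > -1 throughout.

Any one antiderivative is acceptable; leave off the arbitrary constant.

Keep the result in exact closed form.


Step 1. Decompose ∫((3*t + 9)/(t**2 + 5*t + 4)) dt by partial fractions, (3*t + 9)/(t**2 + 5*t + 4) = 1/(t + 4) + 2/(t + 1): now ∫(2/(t + 1)) dt + ∫(1/(t + 4)) dt.
Step 2. Evaluate the standard form [assuming t > -4]: now log(t + 4) + ∫(2/(t + 1)) dt.
Step 3. Evaluate the standard form [assuming t > -1]: now 2*log(t + 1) + log(t + 4).
Answer: 2*log(t + 1) + log(t + 4).


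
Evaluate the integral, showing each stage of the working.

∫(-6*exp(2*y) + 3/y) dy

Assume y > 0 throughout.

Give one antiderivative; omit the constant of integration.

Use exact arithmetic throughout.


Step 1. Rewrite: now ∫(3/y) dy + ∫(-6*exp(2*y)) dy.
Step 2. Evaluate the standard form: now -3*exp(2*y) + ∫(3/y) dy.
Step 3. Evaluate the standard form [assuming y > 0]: now -3*exp(2*y) + 3*log(y).
Answer: -3*exp(2*y) + 3*log(y).


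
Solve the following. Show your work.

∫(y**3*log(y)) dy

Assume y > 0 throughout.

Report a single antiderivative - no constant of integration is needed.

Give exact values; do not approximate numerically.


Step 1. Integrate ∫(y**3*log(y)) dy by parts with u = log(y), dv = (y**3) dy, so v = y**4/4 [assuming y > 0]: now y**4*log(y)/4 + ∫(-y**3/4) dy.
Step 2. Evaluate the standard form: now y**4*log(y)/4 - y**4/16.
Answer: y**4*log(y)/4 - y**4/16.


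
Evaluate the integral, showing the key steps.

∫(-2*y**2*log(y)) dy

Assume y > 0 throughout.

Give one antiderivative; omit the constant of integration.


Step 1. Integrate ∫(-2*y**2*log(y)) dy by parts with u = log(y), dv = (-2*y**2) dy, so v = -2*y**3/3 [assuming y > 0]: now -2*y**3*log(y)/3 + ∫(2*y**2/3) dy.
Step 2. Evaluate the standard form: now -2*y**3*log(y)/3 + 2*y**3/9.
Answer: -2*y**3*log(y)/3 + 2*y**3/9.


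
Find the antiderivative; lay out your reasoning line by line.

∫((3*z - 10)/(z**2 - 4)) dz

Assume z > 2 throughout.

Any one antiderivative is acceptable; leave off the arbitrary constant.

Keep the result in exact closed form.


Step 1. Decompose ∫((3*z - 10)/(z**2 - 4)) dz by partial fractions, (3*z - 10)/(z**2 - 4) = 4/(z + 2) - 1/(z - 2): now ∫(-1/(z - 2)) dz + ∫(4/(z + 2)) dz.
Step 2. Evaluate the standard form [assuming z > -2]: now 4*log(z + 2) + ∫(-1/(z - 2)) dz.
Step 3. Evaluate the standard form [assuming z > 2]: now -log(z - 2) + 4*log(z + 2).
Answer: -log(z - 2) + 4*log(z + 2).


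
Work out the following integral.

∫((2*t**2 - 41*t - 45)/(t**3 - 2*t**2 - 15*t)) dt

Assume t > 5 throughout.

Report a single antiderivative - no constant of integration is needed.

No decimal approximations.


Answer: 3*log(t) - 5*log(t - 5) + 4*log(t + 3).


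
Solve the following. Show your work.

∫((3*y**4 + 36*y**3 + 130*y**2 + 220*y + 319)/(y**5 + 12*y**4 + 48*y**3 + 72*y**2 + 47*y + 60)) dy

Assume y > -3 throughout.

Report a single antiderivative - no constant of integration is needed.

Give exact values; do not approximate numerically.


Step 1. Decompose ∫((3*y**4 + 36*y**3 + 130*y**2 + 220*y + 319)/(y**5 + 12*y**4 + 48*y**3 + 72*y**2 + 47*y + 60)) dy by partial fractions, (3*y**4 + 36*y**3 + 130*y**2 + 220*y + 319)/(y**5 + 12*y**4 + 48*y**3 + 72*y**2 + 47*y + 60) = 4/(y**2 + 1) - 3/(y + 5) + 1/(y + 4) + 5/(y + 3): now ∫(5/(y + 3)) dy + ∫(1/(y + 4)) dy + ∫(-3/(y + 5)) dy + ∫(4/(y**2 + 1)) dy.
Step 2. Evaluate the standard form [assuming y > -4]: now log(y + 4) + ∫(5/(y + 3)) dy + ∫(-3/(y + 5)) dy + ∫(4/(y**2 + 1)) dy.
Step 3. Evaluate the standard form [assuming y > -5]: now log(y + 4) - 3*log(y + 5) + ∫(5/(y + 3)) dy + ∫(4/(y**2 + 1)) dy.
Step 4. Evaluate the standard form [assuming y > -3]: now 5*log(y + 3) + log(y + 4) - 3*log(y + 5) + ∫(4/(y**2 + 1)) dy.
Step 5. Evaluate the standard form: now 5*log(y + 3) + log(y + 4) - 3*log(y + 5) + 4*atan(y).
Answer: 5*log(y + 3) + log(y + 4) - 3*log(y + 5) + 4*atan(y).


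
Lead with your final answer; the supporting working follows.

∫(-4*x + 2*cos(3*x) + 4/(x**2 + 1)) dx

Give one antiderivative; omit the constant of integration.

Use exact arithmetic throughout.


The answer is -2*x**2 + 2*sin(3*x)/3 + 4*atan(x).
Step 1. Rewrite: now ∫(-4*x) dx + ∫(4/(x**2 + 1)) dx + ∫(2*cos(3*x)) dx.
Step 2. Evaluate the standard form: now -2*x**2 + ∫(4/(x**2 + 1)) dx + ∫(2*cos(3*x)) dx.
Step 3. Evaluate the standard form: now -2*x**2 + 2*sin(3*x)/3 + ∫(4/(x**2 + 1)) dx.
Step 4. Evaluate the standard form: now -2*x**2 + 2*sin(3*x)/3 + 4*atan(x).
Answer: -2*x**2 + 2*sin(3*x)/3 + 4*atan(x).


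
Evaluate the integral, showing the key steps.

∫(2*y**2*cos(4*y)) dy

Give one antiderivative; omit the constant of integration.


Step 1. Integrate ∫(2*y**2*cos(4*y)) dy by parts with u = y**2, dv = (2*cos(4*y)) dy, so v = sin(4*y)/2: now y**2*sin(4*y)/2 + ∫(-y*sin(4*y)) dy.
Step 2. Integrate ∫(-y*sin(4*y)) dy by parts with u = y, dv = (-sin(4*y)) dy, so v = cos(4*y)/4: now y**2*sin(4*y)/2 + y*cos(4*y)/4 + ∫(-cos(4*y)/4) dy.
Step 3. Evaluate the standard form: now y**2*sin(4*y)/2 + y*cos(4*y)/4 - sin(4*y)/16.
Answer: y**2*sin(4*y)/2 + y*cos(4*y)/4 - sin(4*y)/16.


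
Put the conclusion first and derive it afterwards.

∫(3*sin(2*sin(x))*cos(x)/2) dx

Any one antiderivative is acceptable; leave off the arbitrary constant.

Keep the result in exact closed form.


The answer is -3*cos(2*sin(x))/4.
Step 1. Substitute u = sin(x), turning ∫(3*sin(2*sin(x))*cos(x)/2) dx into ∫(3*sin(2*u)/2) du: now ∫(3*sin(2*u)/2) du.
Step 2. Evaluate the standard form: now -3*cos(2*u)/4.
Step 3. Substitute back u = sin(x): now -3*cos(2*sin(x))/4.
Answer: -3*cos(2*sin(x))/4.


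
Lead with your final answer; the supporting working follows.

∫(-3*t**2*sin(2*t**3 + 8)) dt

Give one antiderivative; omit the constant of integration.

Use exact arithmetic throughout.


The answer is cos(2*t**3 + 8)/2.
Step 1. Substitute u = t**3 + 4, turning ∫(-3*t**2*sin(2*t**3 + 8)) dt into ∫(-sin(2*u)) du: now ∫(-sin(2*u)) du.
Step 2. Evaluate the standard form: now cos(2*u)/2.
Step 3. Substitute back u = t**3 + 4: now cos(2*t**3 + 8)/2.
Answer: cos(2*t**3 + 8)/2.


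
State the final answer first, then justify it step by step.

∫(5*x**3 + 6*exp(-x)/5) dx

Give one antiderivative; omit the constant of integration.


The answer is 5*x**4/4 - 6*exp(-x)/5.
Step 1. Rewrite: now ∫(5*x**3) dx + ∫(6*exp(-x)/5) dx.
Step 2. Evaluate the standard form: now 5*x**4/4 + ∫(6*exp(-x)/5) dx.
Step 3. Evaluate the standard form: now 5*x**4/4 - 6*exp(-x)/5.
Answer: 5*x**4/4 - 6*exp(-x)/5.


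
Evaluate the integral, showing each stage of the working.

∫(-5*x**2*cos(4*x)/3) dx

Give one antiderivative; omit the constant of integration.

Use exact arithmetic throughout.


Step 1. Integrate ∫(-5*x**2*cos(4*x)/3) dx by parts with u = x**2, dv = (-5*cos(4*x)/3) dx, so v = -5*sin(4*x)/12: now -5*x**2*sin(4*x)/12 + ∫(5*x*sin(4*x)/6) dx.
Step 2. Integrate ∫(5*x*sin(4*x)/6) dx by parts with u = x, dv = (5*sin(4*x)/6) dx, so v = -5*cos(4*x)/24: now -5*x**2*sin(4*x)/12 - 5*x*cos(4*x)/24 + ∫(5*cos(4*x)/24) dx.
Step 3. Evaluate the standard form: now -5*x**2*sin(4*x)/12 - 5*x*cos(4*x)/24 + 5*sin(4*x)/96.
Answer: -5*x**2*sin(4*x)/12 - 5*x*cos(4*x)/24 + 5*sin(4*x)/96.


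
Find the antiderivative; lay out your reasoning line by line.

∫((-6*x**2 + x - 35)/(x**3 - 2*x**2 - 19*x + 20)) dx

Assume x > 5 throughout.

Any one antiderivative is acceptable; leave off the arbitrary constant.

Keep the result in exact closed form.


Step 1. Decompose ∫((-6*x**2 + x - 35)/(x**3 - 2*x**2 - 19*x + 20)) dx by partial fractions, (-6*x**2 + x - 35)/(x**3 - 2*x**2 - 19*x + 20) = -3/(x + 4) + 2/(x - 1) - 5/(x - 5): now ∫(-5/(x - 5)) dx + ∫(2/(x - 1)) dx + ∫(-3/(x + 4)) dx.
Step 2. Evaluate the standard form [assuming x > 5]: now -5*log(x - 5) + ∫(2/(x - 1)) dx + ∫(-3/(x + 4)) dx.
Step 3. Evaluate the standard form [assuming x > -4]: now -5*log(x - 5) - 3*log(x + 4) + ∫(2/(x - 1)) dx.
Step 4. Evaluate the standard form [assuming x > 1]: now -5*log(x - 5) + 2*log(x - 1) - 3*log(x + 4).
Answer: -5*log(x - 5) + 2*log(x - 1) - 3*log(x + 4).


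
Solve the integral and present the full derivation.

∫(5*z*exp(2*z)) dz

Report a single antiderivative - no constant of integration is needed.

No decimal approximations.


Step 1. Integrate ∫(5*z*exp(2*z)) dz by parts with u = z, dv = (5*exp(2*z)) dz, so v = 5*exp(2*z)/2: now 5*z*exp(2*z)/2 + ∫(-5*exp(2*z)/2) dz.
Step 2. Evaluate the standard form: now 5*z*exp(2*z)/2 - 5*exp(2*z)/4.
Answer: 5*z*exp(2*z)/2 - 5*exp(2*z)/4.


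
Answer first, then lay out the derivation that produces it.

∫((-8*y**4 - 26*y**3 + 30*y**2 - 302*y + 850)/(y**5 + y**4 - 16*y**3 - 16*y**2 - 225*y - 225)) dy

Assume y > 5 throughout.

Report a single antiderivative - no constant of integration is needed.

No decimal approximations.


The answer is -4*log(y - 5) - 5*log(y + 1) + log(y + 5) + 2*atan(y/3)/3.
Step 1. Decompose ∫((-8*y**4 - 26*y**3 + 30*y**2 - 302*y + 850)/(y**5 + y**4 - 16*y**3 - 16*y**2 - 225*y - 225)) dy by partial fractions, (-8*y**4 - 26*y**3 + 30*y**2 - 302*y + 850)/(y**5 + y**4 - 16*y**3 - 16*y**2 - 225*y - 225) = 2/(y**2 + 9) + 1/(y + 5) - 5/(y + 1) - 4/(y - 5): now ∫(-4/(y - 5)) dy + ∫(-5/(y + 1)) dy + ∫(1/(y + 5)) dy + ∫(2/(y**2 + 9)) dy.
Step 2. Evaluate the standard form [assuming y > 5]: now -4*log(y - 5) + ∫(-5/(y + 1)) dy + ∫(1/(y + 5)) dy + ∫(2/(y**2 + 9)) dy.
Step 3. Evaluate the standard form [assuming y > -5]: now -4*log(y - 5) + log(y + 5) + ∫(-5/(y + 1)) dy + ∫(2/(y**2 + 9)) dy.
Step 4. Evaluate the standard form [assuming y > -1]: now -4*log(y - 5) - 5*log(y + 1) + log(y + 5) + ∫(2/(y**2 + 9)) dy.
Step 5. Evaluate the standard form: now -4*log(y - 5) - 5*log(y + 1) + log(y + 5) + 2*atan(y/3)/3.
Answer: -4*log(y - 5) - 5*log(y + 1) + log(y + 5) + 2*atan(y/3)/3.


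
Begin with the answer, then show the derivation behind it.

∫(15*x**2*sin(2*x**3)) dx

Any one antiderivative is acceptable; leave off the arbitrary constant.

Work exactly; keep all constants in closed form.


The answer is -5*cos(2*x**3)/2.
Step 1. Substitute u = x**3, turning ∫(15*x**2*sin(2*x**3)) dx into ∫(5*sin(2*u)) du: now ∫(5*sin(2*u)) du.
Step 2. Evaluate the standard form: now -5*cos(2*u)/2.
Step 3. Substitute back u = x**3: now -5*cos(2*x**3)/2.
Answer: -5*cos(2*x**3)/2.


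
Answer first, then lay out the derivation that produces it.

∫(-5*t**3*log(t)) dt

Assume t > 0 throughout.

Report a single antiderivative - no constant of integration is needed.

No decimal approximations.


The answer is -5*t**4*log(t)/4 + 5*t**4/16.
Step 1. Integrate ∫(-5*t**3*log(t)) dt by parts with u = log(t), dv = (-5*t**3) dt, so v = -5*t**4/4 [assuming t > 0]: now -5*t**4*log(t)/4 + ∫(5*t**3/4) dt.
Step 2. Evaluate the standard form: now -5*t**4*log(t)/4 + 5*t**4/16.
Answer: -5*t**4*log(t)/4 + 5*t**4/16.


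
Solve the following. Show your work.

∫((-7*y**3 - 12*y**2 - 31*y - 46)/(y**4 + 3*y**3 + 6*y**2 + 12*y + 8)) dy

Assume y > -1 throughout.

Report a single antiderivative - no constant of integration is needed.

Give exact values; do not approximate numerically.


Step 1. Decompose ∫((-7*y**3 - 12*y**2 - 31*y - 46)/(y**4 + 3*y**3 + 6*y**2 + 12*y + 8)) dy by partial fractions, (-7*y**3 - 12*y**2 - 31*y - 46)/(y**4 + 3*y**3 + 6*y**2 + 12*y + 8) = -1/(y**2 + 4) - 3/(y + 2) - 4/(y + 1): now ∫(-4/(y + 1)) dy + ∫(-3/(y + 2)) dy + ∫(-1/(y**2 + 4)) dy.
Step 2. Evaluate the standard form [assuming y > -2]: now -3*log(y + 2) + ∫(-4/(y + 1)) dy + ∫(-1/(y**2 + 4)) dy.
Step 3. Evaluate the standard form [assuming y > -1]: now -4*log(y + 1) - 3*log(y + 2) + ∫(-1/(y**2 + 4)) dy.
Step 4. Evaluate the standard form: now -4*log(y + 1) - 3*log(y + 2) - atan(y/2)/2.
Answer: -4*log(y + 1) - 3*log(y + 2) - atan(y/2)/2.


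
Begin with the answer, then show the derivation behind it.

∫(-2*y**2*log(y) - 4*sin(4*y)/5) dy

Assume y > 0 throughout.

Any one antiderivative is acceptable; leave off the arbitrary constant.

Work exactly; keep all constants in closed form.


The answer is -2*y**3*log(y)/3 + 2*y**3/9 + cos(4*y)/5.
Step 1. Rewrite: now ∫(-2*y**2*log(y)) dy + ∫(-4*sin(4*y)/5) dy.
Step 2. Evaluate the standard form: now cos(4*y)/5 + ∫(-2*y**2*log(y)) dy.
Step 3. Integrate ∫(-2*y**2*log(y)) dy by parts with u = log(y), dv = (-2*y**2) dy, so v = -2*y**3/3 [assuming y > 0]: now -2*y**3*log(y)/3 + cos(4*y)/5 + ∫(2*y**2/3) dy.
Step 4. Evaluate the standard form: now -2*y**3*log(y)/3 + 2*y**3/9 + cos(4*y)/5.
Answer: -2*y**3*log(y)/3 + 2*y**3/9 + cos(4*y)/5.


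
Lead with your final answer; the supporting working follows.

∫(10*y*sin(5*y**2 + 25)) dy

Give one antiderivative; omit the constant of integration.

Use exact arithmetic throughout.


The answer is -cos(5*y**2 + 25).
Step 1. Substitute u = y**2 + 5, turning ∫(10*y*sin(5*y**2 + 25)) dy into ∫(5*sin(5*u)) du: now ∫(5*sin(5*u)) du.
Step 2. Evaluate the standard form: now -cos(5*u).
Step 3. Substitute back u = y**2 + 5: now -cos(5*y**2 + 25).
Answer: -cos(5*y**2 + 25).


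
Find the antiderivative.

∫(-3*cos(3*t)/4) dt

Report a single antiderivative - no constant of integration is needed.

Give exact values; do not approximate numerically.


Answer: -sin(3*t)/4.


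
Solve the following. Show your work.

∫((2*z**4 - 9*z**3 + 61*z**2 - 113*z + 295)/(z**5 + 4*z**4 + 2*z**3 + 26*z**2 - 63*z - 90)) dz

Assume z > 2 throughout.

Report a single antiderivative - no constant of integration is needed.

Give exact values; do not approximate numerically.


Step 1. Decompose ∫((2*z**4 - 9*z**3 + 61*z**2 - 113*z + 295)/(z**5 + 4*z**4 + 2*z**3 + 26*z**2 - 63*z - 90)) dz by partial fractions, (2*z**4 - 9*z**3 + 61*z**2 - 113*z + 295)/(z**5 + 4*z**4 + 2*z**3 + 26*z**2 - 63*z - 90) = 2/(z**2 + 9) + 5/(z + 5) - 4/(z + 1) + 1/(z - 2): now ∫(1/(z - 2)) dz + ∫(-4/(z + 1)) dz + ∫(5/(z + 5)) dz + ∫(2/(z**2 + 9)) dz.
Step 2. Evaluate the standard form [assuming z > -5]: now 5*log(z + 5) + ∫(1/(z - 2)) dz + ∫(-4/(z + 1)) dz + ∫(2/(z**2 + 9)) dz.
Step 3. Evaluate the standard form [assuming z > -1]: now -4*log(z + 1) + 5*log(z + 5) + ∫(1/(z - 2)) dz + ∫(2/(z**2 + 9)) dz.
Step 4. Evaluate the standard form [assuming z > 2]: now log(z - 2) - 4*log(z + 1) + 5*log(z + 5) + ∫(2/(z**2 + 9)) dz.
Step 5. Evaluate the standard form: now log(z - 2) - 4*log(z + 1) + 5*log(z + 5) + 2*atan(z/3)/3.
Answer: log(z - 2) - 4*log(z + 1) + 5*log(z + 5) + 2*atan(z/3)/3.


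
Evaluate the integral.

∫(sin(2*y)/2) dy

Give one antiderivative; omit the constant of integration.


Answer: -cos(2*y)/4.


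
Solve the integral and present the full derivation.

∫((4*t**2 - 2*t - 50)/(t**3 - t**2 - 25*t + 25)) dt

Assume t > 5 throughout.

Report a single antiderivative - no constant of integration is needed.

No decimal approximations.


Step 1. Decompose ∫((4*t**2 - 2*t - 50)/(t**3 - t**2 - 25*t + 25)) dt by partial fractions, (4*t**2 - 2*t - 50)/(t**3 - t**2 - 25*t + 25) = 1/(t + 5) + 2/(t - 1) + 1/(t - 5): now ∫(1/(t - 5)) dt + ∫(2/(t - 1)) dt + ∫(1/(t + 5)) dt.
Step 2. Evaluate the standard form [assuming t > -5]: now log(t + 5) + ∫(1/(t - 5)) dt + ∫(2/(t - 1)) dt.
Step 3. Evaluate the standard form [assuming t > 5]: now log(t - 5) + log(t + 5) + ∫(2/(t - 1)) dt.
Step 4. Evaluate the standard form [assuming t > 1]: now log(t - 5) + 2*log(t - 1) + log(t + 5).
Answer: log(t - 5) + 2*log(t - 1) + log(t + 5).


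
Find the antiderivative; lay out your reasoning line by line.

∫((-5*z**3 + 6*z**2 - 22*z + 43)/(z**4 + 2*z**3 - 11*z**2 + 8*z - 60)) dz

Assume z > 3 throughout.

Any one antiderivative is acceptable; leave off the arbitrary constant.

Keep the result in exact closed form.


Step 1. Decompose ∫((-5*z**3 + 6*z**2 - 22*z + 43)/(z**4 + 2*z**3 - 11*z**2 + 8*z - 60)) dz by partial fractions, (-5*z**3 + 6*z**2 - 22*z + 43)/(z**4 + 2*z**3 - 11*z**2 + 8*z - 60) = -1/(z**2 + 4) - 4/(z + 5) - 1/(z - 3): now ∫(-1/(z - 3)) dz + ∫(-4/(z + 5)) dz + ∫(-1/(z**2 + 4)) dz.
Step 2. Evaluate the standard form [assuming z > -5]: now -4*log(z + 5) + ∫(-1/(z - 3)) dz + ∫(-1/(z**2 + 4)) dz.
Step 3. Evaluate the standard form [assuming z > 3]: now -log(z - 3) - 4*log(z + 5) + ∫(-1/(z**2 + 4)) dz.
Step 4. Evaluate the standard form: now -log(z - 3) - 4*log(z + 5) - atan(z/2)/2.
Answer: -log(z - 3) - 4*log(z + 5) - atan(z/2)/2.


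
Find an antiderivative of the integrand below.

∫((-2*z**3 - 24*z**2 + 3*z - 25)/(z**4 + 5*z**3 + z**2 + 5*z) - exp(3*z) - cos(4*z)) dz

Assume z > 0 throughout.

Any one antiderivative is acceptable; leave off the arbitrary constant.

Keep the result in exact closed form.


Answer: -exp(3*z)/3 - 5*log(z) + 3*log(z + 5) - sin(4*z)/4 + atan(z).


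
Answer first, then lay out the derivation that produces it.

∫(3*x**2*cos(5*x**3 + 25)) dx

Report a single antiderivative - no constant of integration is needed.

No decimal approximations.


The answer is sin(5*x**3 + 25)/5.
Step 1. Substitute u = x**3 + 5, turning ∫(3*x**2*cos(5*x**3 + 25)) dx into ∫(cos(5*u)) du: now ∫(cos(5*u)) du.
Step 2. Evaluate the standard form: now sin(5*u)/5.
Step 3. Substitute back u = x**3 + 5: now sin(5*x**3 + 25)/5.
Answer: sin(5*x**3 + 25)/5.


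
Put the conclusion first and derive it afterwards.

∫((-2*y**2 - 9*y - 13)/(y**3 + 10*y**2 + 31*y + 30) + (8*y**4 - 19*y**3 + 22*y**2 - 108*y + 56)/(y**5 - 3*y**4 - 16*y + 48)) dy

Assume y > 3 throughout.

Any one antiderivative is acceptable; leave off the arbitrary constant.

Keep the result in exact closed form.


The answer is log(y - 3) + 3*log(y - 2) + 3*log(y + 2) + 2*log(y + 3) - 3*log(y + 5) + 2*atan(y/2).
Step 1. Rewrite: now ∫((-2*y**2 - 9*y - 13)/(y**3 + 10*y**2 + 31*y + 30)) dy + ∫((8*y**4 - 19*y**3 + 22*y**2 - 108*y + 56)/(y**5 - 3*y**4 - 16*y + 48)) dy.
Step 2. Decompose ∫((-2*y**2 - 9*y - 13)/(y**3 + 10*y**2 + 31*y + 30)) dy by partial fractions, (-2*y**2 - 9*y - 13)/(y**3 + 10*y**2 + 31*y + 30) = -3/(y + 5) + 2/(y + 3) - 1/(y + 2): now ∫((8*y**4 - 19*y**3 + 22*y**2 - 108*y + 56)/(y**5 - 3*y**4 - 16*y + 48)) dy + ∫(-1/(y + 2)) dy + ∫(2/(y + 3)) dy + ∫(-3/(y + 5)) dy.
Step 3. Evaluate the standard form [assuming y > -2]: now -log(y + 2) + ∫((8*y**4 - 19*y**3 + 22*y**2 - 108*y + 56)/(y**5 - 3*y**4 - 16*y + 48)) dy + ∫(2/(y + 3)) dy + ∫(-3/(y + 5)) dy.
Step 4. Evaluate the standard form [assuming y > -5]: now -log(y + 2) - 3*log(y + 5) + ∫((8*y**4 - 19*y**3 + 22*y**2 - 108*y + 56)/(y**5 - 3*y**4 - 16*y + 48)) dy + ∫(2/(y + 3)) dy.
Step 5. Evaluate the standard form [assuming y > -3]: now -log(y + 2) + 2*log(y + 3) - 3*log(y + 5) + ∫((8*y**4 - 19*y**3 + 22*y**2 - 108*y + 56)/(y**5 - 3*y**4 - 16*y + 48)) dy.
Step 6. Decompose ∫((8*y**4 - 19*y**3 + 22*y**2 - 108*y + 56)/(y**5 - 3*y**4 - 16*y + 48)) dy by partial fractions, (8*y**4 - 19*y**3 + 22*y**2 - 108*y + 56)/(y**5 - 3*y**4 - 16*y + 48) = 4/(y**2 + 4) + 4/(y + 2) + 3/(y - 2) + 1/(y - 3): now -log(y + 2) + 2*log(y + 3) - 3*log(y + 5) + ∫(1/(y - 3)) dy + ∫(3/(y - 2)) dy + ∫(4/(y + 2)) dy + ∫(4/(y**2 + 4)) dy.
Step 7. Evaluate the standard form [assuming y > 2]: now 3*log(y - 2) - log(y + 2) + 2*log(y + 3) - 3*log(y + 5) + ∫(1/(y - 3)) dy + ∫(4/(y + 2)) dy + ∫(4/(y**2 + 4)) dy.
Step 8. Evaluate the standard form [assuming y > -2]: now 3*log(y - 2) + 3*log(y + 2) + 2*log(y + 3) - 3*log(y + 5) + ∫(1/(y - 3)) dy + ∫(4/(y**2 + 4)) dy.
Step 9. Evaluate the standard form [assuming y > 3]: now log(y - 3) + 3*log(y - 2) + 3*log(y + 2) + 2*log(y + 3) - 3*log(y + 5) + ∫(4/(y**2 + 4)) dy.
Step 10. Evaluate the standard form: now log(y - 3) + 3*log(y - 2) + 3*log(y + 2) + 2*log(y + 3) - 3*log(y + 5) + 2*atan(y/2).
Answer: log(y - 3) + 3*log(y - 2) + 3*log(y + 2) + 2*log(y + 3) - 3*log(y + 5) + 2*atan(y/2).
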